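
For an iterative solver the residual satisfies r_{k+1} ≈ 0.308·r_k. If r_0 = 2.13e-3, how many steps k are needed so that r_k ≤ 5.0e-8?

10

After k steps, r_k ≈ 2.13e-3·0.308^k.
Need 0.308^k ≤ 5.0e-8/2.13e-3 = 2.34742e-05.
k ≥ ln(2.34742e-05)/ln(0.308) = -10.6596/-1.17766 = 9.052.
Smallest integer k = 10.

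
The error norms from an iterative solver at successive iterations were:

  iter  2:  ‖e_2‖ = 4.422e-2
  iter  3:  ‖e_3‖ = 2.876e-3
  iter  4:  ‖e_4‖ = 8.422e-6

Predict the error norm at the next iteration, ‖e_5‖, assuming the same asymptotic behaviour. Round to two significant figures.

First estimate the order: p ≈ ln(‖e_4‖/‖e_3‖) / ln(‖e_3‖/‖e_2‖) = ln(8.422e-6/2.876e-3)/ln(2.876e-3/4.422e-2) = ln(0.00292837)/ln(0.0650384) ≈ 2.1346.
Then ‖e_5‖ ≈ ‖e_4‖·(‖e_4‖/‖e_3‖)^p = 8.422e-6·(0.00292837)^2.1346 = 8.422e-6·3.91075e-06 ≈ 3.294e-11.

3.3e-11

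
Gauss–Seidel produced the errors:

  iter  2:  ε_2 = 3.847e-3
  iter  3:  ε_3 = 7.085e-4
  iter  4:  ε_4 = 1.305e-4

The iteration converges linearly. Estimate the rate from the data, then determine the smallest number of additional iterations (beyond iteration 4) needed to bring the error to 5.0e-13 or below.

Rate ρ ≈ ε_4/ε_3 = 1.305e-4/7.085e-4 = 0.1842.
After j more steps, ε_{4+j} ≈ 1.305e-4·ρ^j; need ρ^j ≤ 5.0e-13/1.305e-4 = 3.83142e-09.
j ≥ ln(3.83142e-09)/ln(0.1842) = -19.3800/-1.69173 = 11.456.
So 12 more iterations are needed.

12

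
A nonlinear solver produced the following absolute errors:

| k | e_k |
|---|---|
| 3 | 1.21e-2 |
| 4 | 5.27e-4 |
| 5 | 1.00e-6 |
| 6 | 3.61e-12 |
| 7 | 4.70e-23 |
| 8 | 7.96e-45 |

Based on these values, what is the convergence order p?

Consecutive ratios: e_8/e_7 = 7.96e-45/4.70e-23 = 1.69362e-22, e_7/e_6 = 4.70e-23/3.61e-12 = 1.30194e-11.
p ≈ ln(1.69362e-22)/ln(1.30194e-11) = -50.1300/-25.0646 ≈ 2.00.
So the convergence is quadratic (order 2).

2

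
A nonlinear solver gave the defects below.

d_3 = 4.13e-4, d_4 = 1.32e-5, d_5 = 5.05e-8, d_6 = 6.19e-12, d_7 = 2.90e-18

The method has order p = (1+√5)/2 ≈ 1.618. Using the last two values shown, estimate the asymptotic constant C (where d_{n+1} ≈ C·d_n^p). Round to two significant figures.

4.0

C ≈ d_7 / d_6^1.618
  = 2.90e-18 / (6.19e-12)^1.618
  = 2.90e-18 / 7.32749e-19 ≈ 3.9577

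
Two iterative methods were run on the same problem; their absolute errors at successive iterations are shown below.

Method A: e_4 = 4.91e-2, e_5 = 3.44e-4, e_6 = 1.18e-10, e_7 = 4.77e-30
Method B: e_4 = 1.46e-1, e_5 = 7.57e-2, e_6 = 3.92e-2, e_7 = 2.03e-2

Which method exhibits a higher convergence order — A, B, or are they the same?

Method A: p ≈ ln(4.77e-30/1.18e-10)/ln(1.18e-10/3.44e-4) ≈ 3.00.
Method B: p ≈ ln(2.03e-2/3.92e-2)/ln(3.92e-2/7.57e-2) ≈ 1.00.
Method A has the higher order (≈3.0 vs ≈1.0).

A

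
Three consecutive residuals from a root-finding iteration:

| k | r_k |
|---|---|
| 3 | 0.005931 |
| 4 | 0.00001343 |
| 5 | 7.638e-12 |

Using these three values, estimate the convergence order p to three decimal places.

p ≈ ln(r_5/r_4) / ln(r_4/r_3)
  = ln(7.638e-12/0.00001343) / ln(0.00001343/0.005931)
  = ln(5.68727e-07) / ln(0.00226437)
  = -14.379865 / -6.090459 ≈ 2.361048

2.361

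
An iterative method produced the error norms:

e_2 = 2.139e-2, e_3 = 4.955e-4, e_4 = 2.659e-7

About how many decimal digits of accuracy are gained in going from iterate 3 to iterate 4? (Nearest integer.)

3

Digits gained ≈ log₁₀(e_3/e_4) = log₁₀(4.955e-4/2.659e-7) = log₁₀(1863.48) ≈ 3.270.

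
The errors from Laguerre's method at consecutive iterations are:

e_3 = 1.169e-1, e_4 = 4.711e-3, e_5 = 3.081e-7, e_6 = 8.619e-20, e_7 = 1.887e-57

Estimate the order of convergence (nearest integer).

Consecutive ratios: e_7/e_6 = 1.887e-57/8.619e-20 = 2.18935e-38, e_6/e_5 = 8.619e-20/3.081e-7 = 2.79747e-13.
p ≈ ln(2.18935e-38)/ln(2.79747e-13) = -86.7146/-28.9049 ≈ 3.00.
So the convergence is cubic (order 3).

3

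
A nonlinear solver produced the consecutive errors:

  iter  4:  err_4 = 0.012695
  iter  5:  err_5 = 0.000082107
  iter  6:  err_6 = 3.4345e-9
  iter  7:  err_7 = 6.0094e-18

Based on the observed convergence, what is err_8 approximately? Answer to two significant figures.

First estimate the order: p ≈ ln(err_7/err_6) / ln(err_6/err_5) = ln(6.0094e-18/3.4345e-9)/ln(3.4345e-9/0.000082107) = ln(1.74972e-09)/ln(4.18296e-05) ≈ 2.0000.
Then err_8 ≈ err_7·(err_7/err_6)^p = 6.0094e-18·(1.74972e-09)^2.0000 = 6.0094e-18·3.06152e-18 ≈ 1.84e-35.

1.8e-35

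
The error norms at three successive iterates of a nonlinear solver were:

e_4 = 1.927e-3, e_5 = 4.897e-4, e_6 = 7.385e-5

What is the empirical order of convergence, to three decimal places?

p ≈ ln(e_6/e_5) / ln(e_5/e_4)
  = ln(7.385e-5/4.897e-4) / ln(4.897e-4/1.927e-3)
  = ln(0.150807) / ln(0.254126)
  = -1.891754 / -1.369925 ≈ 1.380918

1.381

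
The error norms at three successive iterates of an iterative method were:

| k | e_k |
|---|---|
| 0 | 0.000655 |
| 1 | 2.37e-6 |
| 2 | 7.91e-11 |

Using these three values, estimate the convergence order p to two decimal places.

1.83

p ≈ ln(e_2/e_1) / ln(e_1/e_0)
  = ln(7.91e-11/2.37e-6) / ln(2.37e-6/0.000655)
  = ln(3.33755e-05) / ln(0.00361832)
  = -10.30769 / -5.62175 ≈ 1.83354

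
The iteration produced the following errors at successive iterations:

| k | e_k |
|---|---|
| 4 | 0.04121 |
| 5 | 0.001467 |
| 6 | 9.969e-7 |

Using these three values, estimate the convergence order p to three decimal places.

2.187

p ≈ ln(e_6/e_5) / ln(e_5/e_4)
  = ln(9.969e-7/0.001467) / ln(0.001467/0.04121)
  = ln(0.00067955) / ln(0.0355982)
  = -7.294080 / -3.335460 ≈ 2.186829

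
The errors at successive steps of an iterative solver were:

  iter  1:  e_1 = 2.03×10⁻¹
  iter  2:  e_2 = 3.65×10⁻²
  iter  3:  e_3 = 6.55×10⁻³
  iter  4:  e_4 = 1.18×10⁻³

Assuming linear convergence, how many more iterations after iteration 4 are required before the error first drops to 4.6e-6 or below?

Rate ρ ≈ e_4/e_3 = 1.18×10⁻³/6.55×10⁻³ = 0.1802.
After j more steps, e_{4+j} ≈ 1.18×10⁻³·ρ^j; need ρ^j ≤ 4.6e-6/1.18×10⁻³ = 0.00389831.
j ≥ ln(0.00389831)/ln(0.1802) = -5.5472/-1.71369 = 3.237.
So 4 more iterations are needed.

4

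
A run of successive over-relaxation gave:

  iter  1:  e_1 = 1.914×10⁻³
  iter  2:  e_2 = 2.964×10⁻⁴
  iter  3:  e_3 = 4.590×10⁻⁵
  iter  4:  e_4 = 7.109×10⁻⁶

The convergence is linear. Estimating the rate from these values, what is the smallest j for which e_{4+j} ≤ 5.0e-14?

Rate ρ ≈ e_4/e_3 = 7.109×10⁻⁶/4.590×10⁻⁵ = 0.1549.
After j more steps, e_{4+j} ≈ 7.109×10⁻⁶·ρ^j; need ρ^j ≤ 5.0e-14/7.109×10⁻⁶ = 7.03334e-09.
j ≥ ln(7.03334e-09)/ln(0.1549) = -18.7726/-1.86498 = 10.066.
So 11 more iterations are needed.

11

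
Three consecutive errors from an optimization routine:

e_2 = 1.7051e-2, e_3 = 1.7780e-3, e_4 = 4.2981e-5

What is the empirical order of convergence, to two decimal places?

1.65

p ≈ ln(e_4/e_3) / ln(e_3/e_2)
  = ln(4.2981e-5/1.7780e-3) / ln(1.7780e-3/1.7051e-2)
  = ln(0.0241738) / ln(0.104275)
  = -3.72249 / -2.26072 ≈ 1.64659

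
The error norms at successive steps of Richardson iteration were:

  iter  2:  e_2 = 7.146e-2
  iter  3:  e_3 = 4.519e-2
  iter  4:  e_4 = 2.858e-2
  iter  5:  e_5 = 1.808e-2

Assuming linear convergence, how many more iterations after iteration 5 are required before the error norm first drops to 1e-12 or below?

Rate ρ ≈ e_5/e_4 = 1.808e-2/2.858e-2 = 0.6326.
After j more steps, e_{5+j} ≈ 1.808e-2·ρ^j; need ρ^j ≤ 1e-12/1.808e-2 = 5.53097e-11.
j ≥ ln(5.53097e-11)/ln(0.6326) = -23.6181/-0.45792 = 51.577.
So 52 more iterations are needed.

52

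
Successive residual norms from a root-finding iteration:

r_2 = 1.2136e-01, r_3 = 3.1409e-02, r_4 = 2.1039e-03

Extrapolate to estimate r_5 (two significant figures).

9.4e-6

First estimate the order: p ≈ ln(r_4/r_3) / ln(r_3/r_2) = ln(2.1039e-03/3.1409e-02)/ln(3.1409e-02/1.2136e-01) = ln(0.066984)/ln(0.258809) ≈ 2.0000.
Then r_5 ≈ r_4·(r_4/r_3)^p = 2.1039e-03·(0.066984)^2.0000 = 2.1039e-03·0.00448686 ≈ 9.44e-06.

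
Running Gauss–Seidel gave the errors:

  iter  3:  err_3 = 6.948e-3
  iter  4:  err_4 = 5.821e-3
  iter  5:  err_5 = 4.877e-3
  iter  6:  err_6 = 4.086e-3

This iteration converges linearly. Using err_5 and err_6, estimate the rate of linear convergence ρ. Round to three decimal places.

0.838

ρ ≈ err_6/err_5 = 4.086e-3/4.877e-3 = 0.83781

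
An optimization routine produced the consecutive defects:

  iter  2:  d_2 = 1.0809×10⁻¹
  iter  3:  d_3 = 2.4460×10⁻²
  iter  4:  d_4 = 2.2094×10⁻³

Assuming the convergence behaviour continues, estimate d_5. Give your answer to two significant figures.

4.5e-5

First estimate the order: p ≈ ln(d_4/d_3) / ln(d_3/d_2) = ln(2.2094×10⁻³/2.4460×10⁻²)/ln(2.4460×10⁻²/1.0809×10⁻¹) = ln(0.0903271)/ln(0.226293) ≈ 1.6181.
Then d_5 ≈ d_4·(d_4/d_3)^p = 2.2094×10⁻³·(0.0903271)^1.6181 = 2.2094×10⁻³·0.0204366 ≈ 4.515e-05.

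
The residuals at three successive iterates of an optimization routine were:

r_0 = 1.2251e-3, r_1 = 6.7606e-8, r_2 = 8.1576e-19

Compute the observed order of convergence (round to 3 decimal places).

p ≈ ln(r_2/r_1) / ln(r_1/r_0)
  = ln(8.1576e-19/6.7606e-8) / ln(6.7606e-8/1.2251e-3)
  = ln(1.20664e-11) / ln(5.51841e-05)
  = -25.140596 / -9.804836 ≈ 2.564102

2.564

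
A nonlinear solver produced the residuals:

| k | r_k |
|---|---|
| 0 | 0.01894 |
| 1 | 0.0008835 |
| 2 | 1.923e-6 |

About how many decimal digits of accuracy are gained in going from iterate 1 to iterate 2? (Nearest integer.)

3

Digits gained ≈ log₁₀(r_1/r_2) = log₁₀(0.0008835/1.923e-6) = log₁₀(459.438) ≈ 2.662.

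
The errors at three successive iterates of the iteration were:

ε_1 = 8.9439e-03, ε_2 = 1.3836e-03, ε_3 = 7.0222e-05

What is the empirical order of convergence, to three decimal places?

p ≈ ln(ε_3/ε_2) / ln(ε_2/ε_1)
  = ln(7.0222e-05/1.3836e-03) / ln(1.3836e-03/8.9439e-03)
  = ln(0.0507531) / ln(0.154698)
  = -2.980783 / -1.866280 ≈ 1.597179

1.597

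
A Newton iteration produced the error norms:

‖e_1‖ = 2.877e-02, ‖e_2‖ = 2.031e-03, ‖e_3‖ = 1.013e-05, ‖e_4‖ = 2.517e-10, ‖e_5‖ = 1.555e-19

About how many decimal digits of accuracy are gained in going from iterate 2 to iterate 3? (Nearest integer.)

2

Digits gained ≈ log₁₀(‖e_2‖/‖e_3‖) = log₁₀(2.031e-03/1.013e-05) = log₁₀(200.494) ≈ 2.302.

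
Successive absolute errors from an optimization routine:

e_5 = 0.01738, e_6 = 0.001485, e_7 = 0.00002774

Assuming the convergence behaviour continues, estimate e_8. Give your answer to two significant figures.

First estimate the order: p ≈ ln(e_7/e_6) / ln(e_6/e_5) = ln(0.00002774/0.001485)/ln(0.001485/0.01738) = ln(0.0186801)/ln(0.085443) ≈ 1.6181.
Then e_8 ≈ e_7·(e_7/e_6)^p = 0.00002774·(0.0186801)^1.6181 = 0.00002774·0.00159558 ≈ 4.426e-08.

4.4e-8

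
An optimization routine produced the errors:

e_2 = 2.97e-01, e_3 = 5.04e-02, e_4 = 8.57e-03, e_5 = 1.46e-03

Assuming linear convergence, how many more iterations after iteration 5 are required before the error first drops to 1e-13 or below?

Rate ρ ≈ e_5/e_4 = 1.46e-03/8.57e-03 = 0.1704.
After j more steps, e_{5+j} ≈ 1.46e-03·ρ^j; need ρ^j ≤ 1e-13/1.46e-03 = 6.84932e-11.
j ≥ ln(6.84932e-11)/ln(0.1704) = -23.4043/-1.76961 = 13.226.
So 14 more iterations are needed.

14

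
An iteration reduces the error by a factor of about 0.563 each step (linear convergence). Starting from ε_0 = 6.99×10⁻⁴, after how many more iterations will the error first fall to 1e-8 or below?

20

After k steps, ε_k ≈ 6.99×10⁻⁴·0.563^k.
Need 0.563^k ≤ 1e-8/6.99×10⁻⁴ = 1.43062e-05.
k ≥ ln(1.43062e-05)/ln(0.563) = -11.1548/-0.57448 = 19.417.
Smallest integer k = 20.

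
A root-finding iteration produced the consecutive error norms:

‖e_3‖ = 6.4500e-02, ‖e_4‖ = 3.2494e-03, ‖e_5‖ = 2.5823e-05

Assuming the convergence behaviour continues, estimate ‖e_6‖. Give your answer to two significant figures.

1.0e-8

First estimate the order: p ≈ ln(‖e_5‖/‖e_4‖) / ln(‖e_4‖/‖e_3‖) = ln(2.5823e-05/3.2494e-03)/ln(3.2494e-03/6.4500e-02) = ln(0.00794701)/ln(0.0503783) ≈ 1.6180.
Then ‖e_6‖ ≈ ‖e_5‖·(‖e_5‖/‖e_4‖)^p = 2.5823e-05·(0.00794701)^1.6180 = 2.5823e-05·0.000400433 ≈ 1.034e-08.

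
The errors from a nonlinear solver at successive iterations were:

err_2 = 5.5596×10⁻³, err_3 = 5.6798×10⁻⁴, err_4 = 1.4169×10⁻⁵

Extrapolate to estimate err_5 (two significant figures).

3.6e-8

First estimate the order: p ≈ ln(err_4/err_3) / ln(err_3/err_2) = ln(1.4169×10⁻⁵/5.6798×10⁻⁴)/ln(5.6798×10⁻⁴/5.5596×10⁻³) = ln(0.0249463)/ln(0.102162) ≈ 1.6180.
Then err_5 ≈ err_4·(err_4/err_3)^p = 1.4169×10⁻⁵·(0.0249463)^1.6180 = 1.4169×10⁻⁵·0.00254892 ≈ 3.612e-08.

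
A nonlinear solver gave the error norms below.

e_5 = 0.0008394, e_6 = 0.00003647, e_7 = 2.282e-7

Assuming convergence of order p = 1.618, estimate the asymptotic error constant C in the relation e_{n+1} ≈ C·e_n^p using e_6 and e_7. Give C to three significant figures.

3.46

C ≈ e_7 / e_6^1.618
  = 2.282e-7 / (0.00003647)^1.618
  = 2.282e-7 / 6.59496e-08 ≈ 3.4602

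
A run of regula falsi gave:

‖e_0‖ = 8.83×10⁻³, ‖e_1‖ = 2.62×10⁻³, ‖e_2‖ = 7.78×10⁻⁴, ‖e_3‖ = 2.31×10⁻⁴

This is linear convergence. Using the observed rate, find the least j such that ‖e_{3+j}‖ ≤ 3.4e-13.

17

Rate ρ ≈ ‖e_3‖/‖e_2‖ = 2.31×10⁻⁴/7.78×10⁻⁴ = 0.2969.
After j more steps, ‖e_{3+j}‖ ≈ 2.31×10⁻⁴·ρ^j; need ρ^j ≤ 3.4e-13/2.31×10⁻⁴ = 1.47186e-09.
j ≥ ln(1.47186e-09)/ln(0.2969) = -20.3367/-1.21436 = 16.747.
So 17 more iterations are needed.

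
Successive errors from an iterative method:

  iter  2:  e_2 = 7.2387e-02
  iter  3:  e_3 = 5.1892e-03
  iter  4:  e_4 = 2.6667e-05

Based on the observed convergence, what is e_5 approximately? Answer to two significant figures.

7.0e-10

First estimate the order: p ≈ ln(e_4/e_3) / ln(e_3/e_2) = ln(2.6667e-05/5.1892e-03)/ln(5.1892e-03/7.2387e-02) = ln(0.00513894)/ln(0.0716869) ≈ 2.0000.
Then e_5 ≈ e_4·(e_4/e_3)^p = 2.6667e-05·(0.00513894)^2.0000 = 2.6667e-05·2.64087e-05 ≈ 7.042e-10.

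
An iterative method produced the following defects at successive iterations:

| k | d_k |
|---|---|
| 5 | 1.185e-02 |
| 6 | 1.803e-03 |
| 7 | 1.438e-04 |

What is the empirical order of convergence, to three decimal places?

p ≈ ln(d_7/d_6) / ln(d_6/d_5)
  = ln(1.438e-04/1.803e-03) / ln(1.803e-03/1.185e-02)
  = ln(0.079756) / ln(0.152152)
  = -2.528783 / -1.882875 ≈ 1.343043

1.343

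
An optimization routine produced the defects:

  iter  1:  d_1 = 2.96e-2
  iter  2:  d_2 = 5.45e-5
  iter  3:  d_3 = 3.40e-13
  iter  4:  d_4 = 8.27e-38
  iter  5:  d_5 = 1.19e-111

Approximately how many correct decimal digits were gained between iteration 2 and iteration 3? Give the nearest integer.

Digits gained ≈ log₁₀(d_2/d_3) = log₁₀(5.45e-5/3.40e-13) = log₁₀(1.60294e+08) ≈ 8.205.

8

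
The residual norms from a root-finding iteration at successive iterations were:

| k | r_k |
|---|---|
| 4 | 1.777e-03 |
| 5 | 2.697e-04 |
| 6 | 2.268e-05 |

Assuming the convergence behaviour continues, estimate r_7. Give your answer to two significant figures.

First estimate the order: p ≈ ln(r_6/r_5) / ln(r_5/r_4) = ln(2.268e-05/2.697e-04)/ln(2.697e-04/1.777e-03) = ln(0.0840934)/ln(0.151773) ≈ 1.3132.
Then r_7 ≈ r_6·(r_6/r_5)^p = 2.268e-05·(0.0840934)^1.3132 = 2.268e-05·0.0387255 ≈ 8.783e-07.

8.8e-7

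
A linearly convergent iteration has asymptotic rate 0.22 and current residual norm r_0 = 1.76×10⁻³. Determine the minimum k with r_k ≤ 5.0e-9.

After k steps, r_k ≈ 1.76×10⁻³·0.22^k.
Need 0.22^k ≤ 5.0e-9/1.76×10⁻³ = 2.84091e-06.
k ≥ ln(2.84091e-06)/ln(0.22) = -12.7714/-1.51413 = 8.435.
Smallest integer k = 9.

9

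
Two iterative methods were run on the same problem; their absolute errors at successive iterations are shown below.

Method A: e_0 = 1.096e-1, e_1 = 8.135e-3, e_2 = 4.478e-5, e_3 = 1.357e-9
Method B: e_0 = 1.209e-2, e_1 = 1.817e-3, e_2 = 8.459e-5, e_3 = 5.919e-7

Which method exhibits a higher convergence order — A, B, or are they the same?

A

Method A: p ≈ ln(1.357e-9/4.478e-5)/ln(4.478e-5/8.135e-3) ≈ 2.00.
Method B: p ≈ ln(5.919e-7/8.459e-5)/ln(8.459e-5/1.817e-3) ≈ 1.62.
Method A has the higher order (≈2.0 vs ≈1.6).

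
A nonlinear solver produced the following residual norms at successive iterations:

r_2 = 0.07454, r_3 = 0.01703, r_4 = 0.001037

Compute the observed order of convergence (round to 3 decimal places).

1.896

p ≈ ln(r_4/r_3) / ln(r_3/r_2)
  = ln(0.001037/0.01703) / ln(0.01703/0.07454)
  = ln(0.0608925) / ln(0.228468)
  = -2.798645 / -1.476359 ≈ 1.895640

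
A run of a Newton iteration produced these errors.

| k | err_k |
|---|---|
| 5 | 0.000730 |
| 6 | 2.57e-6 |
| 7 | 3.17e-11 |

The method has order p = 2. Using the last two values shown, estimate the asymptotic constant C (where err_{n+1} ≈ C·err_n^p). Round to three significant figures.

4.80

C ≈ err_7 / err_6^2
  = 3.17e-11 / (2.57e-6)^2
  = 3.17e-11 / 6.6049e-12 ≈ 4.7995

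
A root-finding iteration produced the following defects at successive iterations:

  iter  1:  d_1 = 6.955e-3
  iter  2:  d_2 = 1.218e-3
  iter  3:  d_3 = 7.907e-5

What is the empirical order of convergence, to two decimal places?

p ≈ ln(d_3/d_2) / ln(d_2/d_1)
  = ln(7.907e-5/1.218e-3) / ln(1.218e-3/6.955e-3)
  = ln(0.0649179) / ln(0.175126)
  = -2.73463 / -1.74225 ≈ 1.56960

1.57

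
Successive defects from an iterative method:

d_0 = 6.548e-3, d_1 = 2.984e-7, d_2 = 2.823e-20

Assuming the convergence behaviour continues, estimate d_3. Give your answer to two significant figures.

2.4e-59

First estimate the order: p ≈ ln(d_2/d_1) / ln(d_1/d_0) = ln(2.823e-20/2.984e-7)/ln(2.984e-7/6.548e-3) = ln(9.46046e-14)/ln(4.55712e-05) ≈ 3.0000.
Then d_3 ≈ d_2·(d_2/d_1)^p = 2.823e-20·(9.46046e-14)^3.0000 = 2.823e-20·8.46714e-40 ≈ 2.39e-59.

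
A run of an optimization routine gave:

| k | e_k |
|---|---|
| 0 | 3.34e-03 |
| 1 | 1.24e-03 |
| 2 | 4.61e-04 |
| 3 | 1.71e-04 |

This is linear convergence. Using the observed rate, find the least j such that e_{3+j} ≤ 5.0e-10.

Rate ρ ≈ e_3/e_2 = 1.71e-04/4.61e-04 = 0.3709.
After j more steps, e_{3+j} ≈ 1.71e-04·ρ^j; need ρ^j ≤ 5.0e-10/1.71e-04 = 2.92398e-06.
j ≥ ln(2.92398e-06)/ln(0.3709) = -12.7426/-0.99182 = 12.848.
So 13 more iterations are needed.

13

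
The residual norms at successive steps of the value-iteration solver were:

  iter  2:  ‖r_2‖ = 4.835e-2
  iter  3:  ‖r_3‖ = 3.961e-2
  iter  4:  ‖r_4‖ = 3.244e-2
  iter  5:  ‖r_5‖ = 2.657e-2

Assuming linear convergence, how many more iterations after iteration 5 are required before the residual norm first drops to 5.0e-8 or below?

67

Rate ρ ≈ ‖r_5‖/‖r_4‖ = 2.657e-2/3.244e-2 = 0.8191.
After j more steps, ‖r_{5+j}‖ ≈ 2.657e-2·ρ^j; need ρ^j ≤ 5.0e-8/2.657e-2 = 1.88182e-06.
j ≥ ln(1.88182e-06)/ln(0.8191) = -13.1833/-0.19955 = 66.065.
So 67 more iterations are needed.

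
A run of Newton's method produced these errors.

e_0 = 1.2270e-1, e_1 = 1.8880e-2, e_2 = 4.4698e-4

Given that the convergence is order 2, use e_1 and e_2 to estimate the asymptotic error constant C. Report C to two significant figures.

1.3

C ≈ e_2 / e_1^2
  = 4.4698e-4 / (1.8880e-2)^2
  = 4.4698e-4 / 0.000356454 ≈ 1.254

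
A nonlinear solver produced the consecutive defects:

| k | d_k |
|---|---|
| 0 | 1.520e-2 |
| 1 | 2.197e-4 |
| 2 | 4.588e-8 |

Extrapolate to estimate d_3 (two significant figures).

2.0e-15

First estimate the order: p ≈ ln(d_2/d_1) / ln(d_1/d_0) = ln(4.588e-8/2.197e-4)/ln(2.197e-4/1.520e-2) = ln(0.00020883)/ln(0.0144539) ≈ 2.0001.
Then d_3 ≈ d_2·(d_2/d_1)^p = 4.588e-8·(0.00020883)^2.0001 = 4.588e-8·4.3573e-08 ≈ 1.999e-15.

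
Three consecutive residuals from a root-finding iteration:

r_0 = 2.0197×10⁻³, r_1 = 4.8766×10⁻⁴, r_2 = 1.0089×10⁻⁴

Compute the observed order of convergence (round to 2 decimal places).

1.11

p ≈ ln(r_2/r_1) / ln(r_1/r_0)
  = ln(1.0089×10⁻⁴/4.8766×10⁻⁴) / ln(4.8766×10⁻⁴/2.0197×10⁻³)
  = ln(0.206886) / ln(0.241452)
  = -1.57559 / -1.42108 ≈ 1.10873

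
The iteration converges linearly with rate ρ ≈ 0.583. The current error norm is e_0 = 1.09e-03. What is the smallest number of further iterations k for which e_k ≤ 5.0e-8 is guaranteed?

After k steps, e_k ≈ 1.09e-03·0.583^k.
Need 0.583^k ≤ 5.0e-8/1.09e-03 = 4.58716e-05.
k ≥ ln(4.58716e-05)/ln(0.583) = -9.9897/-0.53957 = 18.514.
Smallest integer k = 19.

19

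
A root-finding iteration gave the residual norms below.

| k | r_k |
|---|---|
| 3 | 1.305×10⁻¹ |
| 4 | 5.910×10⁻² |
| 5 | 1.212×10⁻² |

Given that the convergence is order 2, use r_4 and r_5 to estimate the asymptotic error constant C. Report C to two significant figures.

3.5

C ≈ r_5 / r_4^2
  = 1.212×10⁻² / (5.910×10⁻²)^2
  = 1.212×10⁻² / 0.00349281 ≈ 3.47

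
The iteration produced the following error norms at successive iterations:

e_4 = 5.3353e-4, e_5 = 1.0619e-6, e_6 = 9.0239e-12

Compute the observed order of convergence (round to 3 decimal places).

p ≈ ln(e_6/e_5) / ln(e_5/e_4)
  = ln(9.0239e-12/1.0619e-6) / ln(1.0619e-6/5.3353e-4)
  = ln(8.49788e-06) / ln(0.00199033)
  = -11.675694 / -6.219455 ≈ 1.877286

1.877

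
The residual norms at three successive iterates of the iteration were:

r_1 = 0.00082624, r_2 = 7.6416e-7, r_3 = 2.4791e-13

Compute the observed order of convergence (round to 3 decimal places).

p ≈ ln(r_3/r_2) / ln(r_2/r_1)
  = ln(2.4791e-13/7.6416e-7) / ln(7.6416e-7/0.00082624)
  = ln(3.24422e-07) / ln(0.000924864)
  = -14.941221 / -6.985864 ≈ 2.138779

2.139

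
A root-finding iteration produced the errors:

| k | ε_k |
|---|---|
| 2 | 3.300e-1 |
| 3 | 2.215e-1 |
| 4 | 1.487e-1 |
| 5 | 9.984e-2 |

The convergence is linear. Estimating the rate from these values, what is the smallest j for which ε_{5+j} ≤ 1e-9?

47

Rate ρ ≈ ε_5/ε_4 = 9.984e-2/1.487e-1 = 0.6714.
After j more steps, ε_{5+j} ≈ 9.984e-2·ρ^j; need ρ^j ≤ 1e-9/9.984e-2 = 1.0016e-08.
j ≥ ln(1.0016e-08)/ln(0.6714) = -18.4191/-0.39839 = 46.234.
So 47 more iterations are needed.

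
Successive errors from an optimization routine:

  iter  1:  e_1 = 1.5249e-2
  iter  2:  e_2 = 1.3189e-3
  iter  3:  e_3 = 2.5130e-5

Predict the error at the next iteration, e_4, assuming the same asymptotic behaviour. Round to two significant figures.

First estimate the order: p ≈ ln(e_3/e_2) / ln(e_2/e_1) = ln(2.5130e-5/1.3189e-3)/ln(1.3189e-3/1.5249e-2) = ln(0.0190538)/ln(0.0864909) ≈ 1.6180.
Then e_4 ≈ e_3·(e_3/e_2)^p = 2.5130e-5·(0.0190538)^1.6180 = 2.5130e-5·0.0016482 ≈ 4.142e-08.

4.1e-8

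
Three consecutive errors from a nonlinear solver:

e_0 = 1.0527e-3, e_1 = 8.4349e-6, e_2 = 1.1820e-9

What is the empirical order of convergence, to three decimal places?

p ≈ ln(e_2/e_1) / ln(e_1/e_0)
  = ln(1.1820e-9/8.4349e-6) / ln(8.4349e-6/1.0527e-3)
  = ln(0.000140132) / ln(0.00801263)
  = -8.872926 / -4.826736 ≈ 1.838287

1.838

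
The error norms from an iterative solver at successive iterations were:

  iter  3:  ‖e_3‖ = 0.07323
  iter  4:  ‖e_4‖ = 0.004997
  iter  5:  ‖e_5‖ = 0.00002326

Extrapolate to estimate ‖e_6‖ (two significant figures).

First estimate the order: p ≈ ln(‖e_5‖/‖e_4‖) / ln(‖e_4‖/‖e_3‖) = ln(0.00002326/0.004997)/ln(0.004997/0.07323) = ln(0.00465479)/ln(0.0682371) ≈ 2.0001.
Then ‖e_6‖ ≈ ‖e_5‖·(‖e_5‖/‖e_4‖)^p = 0.00002326·(0.00465479)^2.0001 = 0.00002326·2.16554e-05 ≈ 5.037e-10.

5.0e-10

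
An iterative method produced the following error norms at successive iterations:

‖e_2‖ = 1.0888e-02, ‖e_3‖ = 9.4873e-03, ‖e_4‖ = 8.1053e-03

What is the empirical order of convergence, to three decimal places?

p ≈ ln(‖e_4‖/‖e_3‖) / ln(‖e_3‖/‖e_2‖)
  = ln(8.1053e-03/9.4873e-03) / ln(9.4873e-03/1.0888e-02)
  = ln(0.854332) / ln(0.871354)
  = -0.157435 / -0.137707 ≈ 1.143261

1.143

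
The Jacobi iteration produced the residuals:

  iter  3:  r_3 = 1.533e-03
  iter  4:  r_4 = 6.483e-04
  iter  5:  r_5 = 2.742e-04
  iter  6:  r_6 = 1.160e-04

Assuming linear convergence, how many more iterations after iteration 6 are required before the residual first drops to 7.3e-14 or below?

25

Rate ρ ≈ r_6/r_5 = 1.160e-04/2.742e-04 = 0.4230.
After j more steps, r_{6+j} ≈ 1.160e-04·ρ^j; need ρ^j ≤ 7.3e-14/1.160e-04 = 6.2931e-10.
j ≥ ln(6.2931e-10)/ln(0.4230) = -21.1864/-0.86038 = 24.624.
So 25 more iterations are needed.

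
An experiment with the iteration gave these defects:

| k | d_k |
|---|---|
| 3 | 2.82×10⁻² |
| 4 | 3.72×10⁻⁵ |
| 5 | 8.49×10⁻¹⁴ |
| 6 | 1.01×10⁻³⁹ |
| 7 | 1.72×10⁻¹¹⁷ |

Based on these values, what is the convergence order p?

Consecutive ratios: d_7/d_6 = 1.72×10⁻¹¹⁷/1.01×10⁻³⁹ = 1.70297e-78, d_6/d_5 = 1.01×10⁻³⁹/8.49×10⁻¹⁴ = 1.18963e-26.
p ≈ ln(1.70297e-78)/ln(1.18963e-26) = -179.0693/-59.6936 ≈ 3.00.
So the convergence is cubic (order 3).

3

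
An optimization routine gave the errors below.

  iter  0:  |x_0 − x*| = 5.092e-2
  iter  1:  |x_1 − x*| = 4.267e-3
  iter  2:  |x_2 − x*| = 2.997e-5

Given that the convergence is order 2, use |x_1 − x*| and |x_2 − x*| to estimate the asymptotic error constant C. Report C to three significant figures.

1.65

C ≈ |x_2 − x*| / |x_1 − x*|^2
  = 2.997e-5 / (4.267e-3)^2
  = 2.997e-5 / 1.82073e-05 ≈ 1.646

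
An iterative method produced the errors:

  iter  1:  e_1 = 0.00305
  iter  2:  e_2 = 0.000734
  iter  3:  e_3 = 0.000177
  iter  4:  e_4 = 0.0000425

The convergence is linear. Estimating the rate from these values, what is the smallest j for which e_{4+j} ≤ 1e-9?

8

Rate ρ ≈ e_4/e_3 = 0.0000425/0.000177 = 0.2401.
After j more steps, e_{4+j} ≈ 0.0000425·ρ^j; need ρ^j ≤ 1e-9/0.0000425 = 2.35294e-05.
j ≥ ln(2.35294e-05)/ln(0.2401) = -10.6573/-1.42670 = 7.470.
So 8 more iterations are needed.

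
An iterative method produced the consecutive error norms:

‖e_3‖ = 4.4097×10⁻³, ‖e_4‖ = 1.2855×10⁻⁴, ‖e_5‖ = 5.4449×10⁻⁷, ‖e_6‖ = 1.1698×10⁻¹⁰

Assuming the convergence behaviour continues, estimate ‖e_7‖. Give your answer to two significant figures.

2.5e-16

First estimate the order: p ≈ ln(‖e_6‖/‖e_5‖) / ln(‖e_5‖/‖e_4‖) = ln(1.1698×10⁻¹⁰/5.4449×10⁻⁷)/ln(5.4449×10⁻⁷/1.2855×10⁻⁴) = ln(0.000214843)/ln(0.00423563) ≈ 1.5456.
Then ‖e_7‖ ≈ ‖e_6‖·(‖e_6‖/‖e_5‖)^p = 1.1698×10⁻¹⁰·(0.000214843)^1.5456 = 1.1698×10⁻¹⁰·2.14253e-06 ≈ 2.506e-16.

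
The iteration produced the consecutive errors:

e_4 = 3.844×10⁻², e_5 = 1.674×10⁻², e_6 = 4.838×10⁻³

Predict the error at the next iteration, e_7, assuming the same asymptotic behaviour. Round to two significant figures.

First estimate the order: p ≈ ln(e_6/e_5) / ln(e_5/e_4) = ln(4.838×10⁻³/1.674×10⁻²)/ln(1.674×10⁻²/3.844×10⁻²) = ln(0.289008)/ln(0.435484) ≈ 1.4932.
Then e_7 ≈ e_6·(e_6/e_5)^p = 4.838×10⁻³·(0.289008)^1.4932 = 4.838×10⁻³·0.156686 ≈ 0.000758.

7.6e-4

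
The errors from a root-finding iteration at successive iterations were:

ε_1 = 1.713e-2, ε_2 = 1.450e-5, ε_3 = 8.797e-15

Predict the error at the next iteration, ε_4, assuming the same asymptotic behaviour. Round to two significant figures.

First estimate the order: p ≈ ln(ε_3/ε_2) / ln(ε_2/ε_1) = ln(8.797e-15/1.450e-5)/ln(1.450e-5/1.713e-2) = ln(6.0669e-10)/ln(0.000846468) ≈ 3.0000.
Then ε_4 ≈ ε_3·(ε_3/ε_2)^p = 8.797e-15·(6.0669e-10)^3.0000 = 8.797e-15·2.23306e-28 ≈ 1.964e-42.

2.0e-42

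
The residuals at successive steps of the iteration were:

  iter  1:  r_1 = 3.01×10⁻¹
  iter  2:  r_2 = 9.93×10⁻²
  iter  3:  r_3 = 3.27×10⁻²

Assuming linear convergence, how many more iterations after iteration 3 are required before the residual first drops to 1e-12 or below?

22

Rate ρ ≈ r_3/r_2 = 3.27×10⁻²/9.93×10⁻² = 0.3293.
After j more steps, r_{3+j} ≈ 3.27×10⁻²·ρ^j; need ρ^j ≤ 1e-12/3.27×10⁻² = 3.0581e-11.
j ≥ ln(3.0581e-11)/ln(0.3293) = -24.2106/-1.11079 = 21.796.
So 22 more iterations are needed.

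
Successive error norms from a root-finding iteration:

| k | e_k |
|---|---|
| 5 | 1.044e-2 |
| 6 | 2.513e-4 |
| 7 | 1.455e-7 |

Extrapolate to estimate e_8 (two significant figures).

4.9e-14

First estimate the order: p ≈ ln(e_7/e_6) / ln(e_6/e_5) = ln(1.455e-7/2.513e-4)/ln(2.513e-4/1.044e-2) = ln(0.000578989)/ln(0.0240709) ≈ 2.0002.
Then e_8 ≈ e_7·(e_7/e_6)^p = 1.455e-7·(0.000578989)^2.0002 = 1.455e-7·3.34729e-07 ≈ 4.87e-14.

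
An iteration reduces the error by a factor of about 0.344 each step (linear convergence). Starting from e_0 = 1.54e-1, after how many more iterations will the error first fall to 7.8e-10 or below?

18

After k steps, e_k ≈ 1.54e-1·0.344^k.
Need 0.344^k ≤ 7.8e-10/1.54e-1 = 5.06494e-09.
k ≥ ln(5.06494e-09)/ln(0.344) = -19.1009/-1.06711 = 17.900.
Smallest integer k = 18.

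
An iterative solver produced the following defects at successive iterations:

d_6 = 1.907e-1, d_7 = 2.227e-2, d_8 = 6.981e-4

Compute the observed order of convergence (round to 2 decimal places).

p ≈ ln(d_8/d_7) / ln(d_7/d_6)
  = ln(6.981e-4/2.227e-2) / ln(2.227e-2/1.907e-1)
  = ln(0.0313471) / ln(0.11678)
  = -3.46263 / -2.14746 ≈ 1.61243

1.61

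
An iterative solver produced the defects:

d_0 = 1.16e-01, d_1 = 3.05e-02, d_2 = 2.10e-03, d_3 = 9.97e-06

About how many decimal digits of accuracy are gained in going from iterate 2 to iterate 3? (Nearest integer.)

2

Digits gained ≈ log₁₀(d_2/d_3) = log₁₀(2.10e-03/9.97e-06) = log₁₀(210.632) ≈ 2.324.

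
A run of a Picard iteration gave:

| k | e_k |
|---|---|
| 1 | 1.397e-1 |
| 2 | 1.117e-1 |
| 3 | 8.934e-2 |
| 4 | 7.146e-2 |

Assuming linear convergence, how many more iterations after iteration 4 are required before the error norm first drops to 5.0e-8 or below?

Rate ρ ≈ e_4/e_3 = 7.146e-2/8.934e-2 = 0.7999.
After j more steps, e_{4+j} ≈ 7.146e-2·ρ^j; need ρ^j ≤ 5.0e-8/7.146e-2 = 6.99692e-07.
j ≥ ln(6.99692e-07)/ln(0.7999) = -14.1726/-0.22327 = 63.477.
So 64 more iterations are needed.

64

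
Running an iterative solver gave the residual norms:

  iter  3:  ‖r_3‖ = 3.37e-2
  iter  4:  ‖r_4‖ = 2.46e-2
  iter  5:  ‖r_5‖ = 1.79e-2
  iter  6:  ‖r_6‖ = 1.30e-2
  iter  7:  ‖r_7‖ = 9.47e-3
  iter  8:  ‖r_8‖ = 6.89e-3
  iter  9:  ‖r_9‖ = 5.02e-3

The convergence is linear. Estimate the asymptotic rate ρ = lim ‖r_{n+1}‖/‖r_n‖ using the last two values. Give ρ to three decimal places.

0.729

ρ ≈ ‖r_9‖/‖r_8‖ = 5.02e-3/6.89e-3 = 0.72859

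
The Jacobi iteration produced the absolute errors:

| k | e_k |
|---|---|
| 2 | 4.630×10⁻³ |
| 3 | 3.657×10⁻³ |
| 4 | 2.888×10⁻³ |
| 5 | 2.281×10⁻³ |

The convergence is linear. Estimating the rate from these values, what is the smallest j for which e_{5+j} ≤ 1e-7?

Rate ρ ≈ e_5/e_4 = 2.281×10⁻³/2.888×10⁻³ = 0.7898.
After j more steps, e_{5+j} ≈ 2.281×10⁻³·ρ^j; need ρ^j ≤ 1e-7/2.281×10⁻³ = 4.38404e-05.
j ≥ ln(4.38404e-05)/ln(0.7898) = -10.0350/-0.23598 = 42.525.
So 43 more iterations are needed.

43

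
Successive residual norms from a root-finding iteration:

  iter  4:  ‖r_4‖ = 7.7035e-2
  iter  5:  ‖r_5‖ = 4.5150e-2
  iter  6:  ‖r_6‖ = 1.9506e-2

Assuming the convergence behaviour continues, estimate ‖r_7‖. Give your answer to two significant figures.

5.2e-3

First estimate the order: p ≈ ln(‖r_6‖/‖r_5‖) / ln(‖r_5‖/‖r_4‖) = ln(1.9506e-2/4.5150e-2)/ln(4.5150e-2/7.7035e-2) = ln(0.432027)/ln(0.586097) ≈ 1.5709.
Then ‖r_7‖ ≈ ‖r_6‖·(‖r_6‖/‖r_5‖)^p = 1.9506e-2·(0.432027)^1.5709 = 1.9506e-2·0.267562 ≈ 0.005219.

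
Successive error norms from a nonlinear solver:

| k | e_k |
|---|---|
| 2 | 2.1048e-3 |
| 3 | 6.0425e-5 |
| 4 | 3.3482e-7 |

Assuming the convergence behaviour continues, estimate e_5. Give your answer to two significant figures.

First estimate the order: p ≈ ln(e_4/e_3) / ln(e_3/e_2) = ln(3.3482e-7/6.0425e-5)/ln(6.0425e-5/2.1048e-3) = ln(0.00554108)/ln(0.0287082) ≈ 1.4633.
Then e_5 ≈ e_4·(e_4/e_3)^p = 3.3482e-7·(0.00554108)^1.4633 = 3.3482e-7·0.000499116 ≈ 1.671e-10.

1.7e-10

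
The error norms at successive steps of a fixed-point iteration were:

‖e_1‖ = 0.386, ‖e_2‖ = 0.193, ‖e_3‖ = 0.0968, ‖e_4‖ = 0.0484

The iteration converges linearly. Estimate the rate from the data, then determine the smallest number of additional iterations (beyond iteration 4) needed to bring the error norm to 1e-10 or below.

29

Rate ρ ≈ ‖e_4‖/‖e_3‖ = 0.0484/0.0968 = 0.5000.
After j more steps, ‖e_{4+j}‖ ≈ 0.0484·ρ^j; need ρ^j ≤ 1e-10/0.0484 = 2.06612e-09.
j ≥ ln(2.06612e-09)/ln(0.5000) = -19.9976/-0.69315 = 28.850.
So 29 more iterations are needed.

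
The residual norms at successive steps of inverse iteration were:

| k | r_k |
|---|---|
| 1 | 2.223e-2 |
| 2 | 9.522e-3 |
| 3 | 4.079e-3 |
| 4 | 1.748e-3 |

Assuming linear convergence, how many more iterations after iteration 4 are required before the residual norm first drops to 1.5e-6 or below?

9

Rate ρ ≈ r_4/r_3 = 1.748e-3/4.079e-3 = 0.4285.
After j more steps, r_{4+j} ≈ 1.748e-3·ρ^j; need ρ^j ≤ 1.5e-6/1.748e-3 = 0.000858124.
j ≥ ln(0.000858124)/ln(0.4285) = -7.0608/-0.84746 = 8.332.
So 9 more iterations are needed.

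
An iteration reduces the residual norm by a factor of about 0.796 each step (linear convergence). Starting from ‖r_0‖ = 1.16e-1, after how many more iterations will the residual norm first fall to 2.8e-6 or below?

47

After k steps, ‖r_k‖ ≈ 1.16e-1·0.796^k.
Need 0.796^k ≤ 2.8e-6/1.16e-1 = 2.41379e-05.
k ≥ ln(2.41379e-05)/ln(0.796) = -10.6317/-0.22816 = 46.598.
Smallest integer k = 47.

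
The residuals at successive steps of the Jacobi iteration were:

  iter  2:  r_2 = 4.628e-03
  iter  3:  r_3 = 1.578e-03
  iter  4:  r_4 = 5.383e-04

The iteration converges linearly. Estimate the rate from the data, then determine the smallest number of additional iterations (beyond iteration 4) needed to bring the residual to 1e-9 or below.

Rate ρ ≈ r_4/r_3 = 5.383e-04/1.578e-03 = 0.3411.
After j more steps, r_{4+j} ≈ 5.383e-04·ρ^j; need ρ^j ≤ 1e-9/5.383e-04 = 1.8577e-06.
j ≥ ln(1.8577e-06)/ln(0.3411) = -13.1962/-1.07558 = 12.269.
So 13 more iterations are needed.

13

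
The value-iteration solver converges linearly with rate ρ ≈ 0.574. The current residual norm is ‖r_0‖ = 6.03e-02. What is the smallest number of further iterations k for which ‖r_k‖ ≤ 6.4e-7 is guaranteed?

After k steps, ‖r_k‖ ≈ 6.03e-02·0.574^k.
Need 0.574^k ≤ 6.4e-7/6.03e-02 = 1.06136e-05.
k ≥ ln(1.06136e-05)/ln(0.574) = -11.4534/-0.55513 = 20.632.
Smallest integer k = 21.

21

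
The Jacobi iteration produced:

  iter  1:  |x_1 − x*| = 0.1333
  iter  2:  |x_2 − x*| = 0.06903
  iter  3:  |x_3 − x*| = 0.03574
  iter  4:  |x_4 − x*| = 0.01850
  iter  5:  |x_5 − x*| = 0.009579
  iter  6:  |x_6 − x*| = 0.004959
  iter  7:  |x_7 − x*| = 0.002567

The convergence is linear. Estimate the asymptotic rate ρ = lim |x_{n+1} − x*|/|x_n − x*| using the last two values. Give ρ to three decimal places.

0.518

ρ ≈ |x_7 − x*|/|x_6 − x*| = 0.002567/0.004959 = 0.51764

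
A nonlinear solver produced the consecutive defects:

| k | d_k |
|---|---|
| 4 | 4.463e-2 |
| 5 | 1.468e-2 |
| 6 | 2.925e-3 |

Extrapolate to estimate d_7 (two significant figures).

2.8e-4

First estimate the order: p ≈ ln(d_6/d_5) / ln(d_5/d_4) = ln(2.925e-3/1.468e-2)/ln(1.468e-2/4.463e-2) = ln(0.199251)/ln(0.328927) ≈ 1.4508.
Then d_7 ≈ d_6·(d_6/d_5)^p = 2.925e-3·(0.199251)^1.4508 = 2.925e-3·0.0962876 ≈ 0.0002816.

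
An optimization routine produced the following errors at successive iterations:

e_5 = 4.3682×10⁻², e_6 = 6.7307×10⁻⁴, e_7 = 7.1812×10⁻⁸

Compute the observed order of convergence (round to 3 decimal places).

p ≈ ln(e_7/e_6) / ln(e_6/e_5)
  = ln(7.1812×10⁻⁸/6.7307×10⁻⁴) / ln(6.7307×10⁻⁴/4.3682×10⁻²)
  = ln(0.000106693) / ln(0.0154084)
  = -9.145555 / -4.172842 ≈ 2.191685

2.192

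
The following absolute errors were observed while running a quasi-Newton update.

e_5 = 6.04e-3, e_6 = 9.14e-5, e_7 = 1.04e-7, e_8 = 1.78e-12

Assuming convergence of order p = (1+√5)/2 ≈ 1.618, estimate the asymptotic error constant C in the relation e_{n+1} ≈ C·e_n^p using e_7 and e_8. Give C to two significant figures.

C ≈ e_8 / e_7^1.618
  = 1.78e-12 / (1.04e-7)^1.618
  = 1.78e-12 / 5.02991e-12 ≈ 0.35388

0.35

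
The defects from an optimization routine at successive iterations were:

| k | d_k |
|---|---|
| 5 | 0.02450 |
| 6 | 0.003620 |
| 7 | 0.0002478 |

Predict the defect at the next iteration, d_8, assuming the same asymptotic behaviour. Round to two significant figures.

5.8e-6

First estimate the order: p ≈ ln(d_7/d_6) / ln(d_6/d_5) = ln(0.0002478/0.003620)/ln(0.003620/0.02450) = ln(0.068453)/ln(0.147755) ≈ 1.4024.
Then d_8 ≈ d_7·(d_7/d_6)^p = 0.0002478·(0.068453)^1.4024 = 0.0002478·0.0232678 ≈ 5.766e-06.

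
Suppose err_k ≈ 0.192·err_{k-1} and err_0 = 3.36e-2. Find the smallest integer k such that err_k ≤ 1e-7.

After k steps, err_k ≈ 3.36e-2·0.192^k.
Need 0.192^k ≤ 1e-7/3.36e-2 = 2.97619e-06.
k ≥ ln(2.97619e-06)/ln(0.192) = -12.7249/-1.65026 = 7.711.
Smallest integer k = 8.

8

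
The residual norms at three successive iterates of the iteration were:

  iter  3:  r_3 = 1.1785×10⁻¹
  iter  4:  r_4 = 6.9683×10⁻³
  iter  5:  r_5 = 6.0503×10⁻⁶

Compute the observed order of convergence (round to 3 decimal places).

2.493

p ≈ ln(r_5/r_4) / ln(r_4/r_3)
  = ln(6.0503×10⁻⁶/6.9683×10⁻³) / ln(6.9683×10⁻³/1.1785×10⁻¹)
  = ln(0.000868261) / ln(0.0591286)
  = -7.049018 / -2.828041 ≈ 2.492544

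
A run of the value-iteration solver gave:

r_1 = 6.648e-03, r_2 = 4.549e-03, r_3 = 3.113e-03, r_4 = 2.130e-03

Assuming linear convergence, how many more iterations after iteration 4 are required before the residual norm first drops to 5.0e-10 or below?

41

Rate ρ ≈ r_4/r_3 = 2.130e-03/3.113e-03 = 0.6842.
After j more steps, r_{4+j} ≈ 2.130e-03·ρ^j; need ρ^j ≤ 5.0e-10/2.130e-03 = 2.34742e-07.
j ≥ ln(2.34742e-07)/ln(0.6842) = -15.2648/-0.37951 = 40.222.
So 41 more iterations are needed.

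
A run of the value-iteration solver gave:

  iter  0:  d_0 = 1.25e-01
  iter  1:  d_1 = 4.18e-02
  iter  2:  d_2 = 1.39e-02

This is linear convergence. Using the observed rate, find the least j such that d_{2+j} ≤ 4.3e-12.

Rate ρ ≈ d_2/d_1 = 1.39e-02/4.18e-02 = 0.3325.
After j more steps, d_{2+j} ≈ 1.39e-02·ρ^j; need ρ^j ≤ 4.3e-12/1.39e-02 = 3.09353e-10.
j ≥ ln(3.09353e-10)/ln(0.3325) = -21.8965/-1.10112 = 19.886.
So 20 more iterations are needed.

20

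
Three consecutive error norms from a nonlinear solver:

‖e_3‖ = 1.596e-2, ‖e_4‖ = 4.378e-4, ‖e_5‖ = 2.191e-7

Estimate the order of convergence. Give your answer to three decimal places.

p ≈ ln(‖e_5‖/‖e_4‖) / ln(‖e_4‖/‖e_3‖)
  = ln(2.191e-7/4.378e-4) / ln(4.378e-4/1.596e-2)
  = ln(0.000500457) / ln(0.0274311)
  = -7.599989 / -3.596078 ≈ 2.113410

2.113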